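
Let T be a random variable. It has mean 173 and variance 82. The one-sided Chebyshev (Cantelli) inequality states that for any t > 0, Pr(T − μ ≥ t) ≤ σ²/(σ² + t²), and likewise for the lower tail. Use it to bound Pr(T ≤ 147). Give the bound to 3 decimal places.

0.108

Here σ² = 82 and t = 26, so σ² + t² = 758.
Cantelli's bound: 82/758 = 0.1082.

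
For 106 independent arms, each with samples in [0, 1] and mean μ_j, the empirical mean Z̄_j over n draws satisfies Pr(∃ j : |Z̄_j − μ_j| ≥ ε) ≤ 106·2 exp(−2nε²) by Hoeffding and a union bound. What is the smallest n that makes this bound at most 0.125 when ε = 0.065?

881

Need 2·106·exp(−2nε²) ≤ 0.125, i.e. exp(−2nε²) ≤ 0.125/212.
So 2nε² ≥ ln(212/0.125) = 7.436028.
Hence n ≥ 7.436028/(2·0.065²) = 880.003.
The smallest integer n is 881.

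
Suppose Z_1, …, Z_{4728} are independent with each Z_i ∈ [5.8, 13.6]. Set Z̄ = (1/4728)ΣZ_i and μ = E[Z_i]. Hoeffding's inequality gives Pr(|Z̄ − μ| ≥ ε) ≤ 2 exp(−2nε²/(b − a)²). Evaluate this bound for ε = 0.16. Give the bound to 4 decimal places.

0.0374

Exponent: 2nε²/(b − a)² = 2·4728·0.16² / 7.8² = 3.97886.
Bound = 2·exp(−3.97886) = 0.03741.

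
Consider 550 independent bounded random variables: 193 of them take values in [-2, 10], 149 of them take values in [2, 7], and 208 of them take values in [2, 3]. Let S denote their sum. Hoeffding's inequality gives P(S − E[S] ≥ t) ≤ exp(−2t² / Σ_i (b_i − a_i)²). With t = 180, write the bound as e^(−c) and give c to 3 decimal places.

Σ(b_i − a_i)² = 193·12² + 149·5² + 208·1² = 31725.
c = 2t² / 31725 = 2·180² / 31725 = 2.0426.

2.043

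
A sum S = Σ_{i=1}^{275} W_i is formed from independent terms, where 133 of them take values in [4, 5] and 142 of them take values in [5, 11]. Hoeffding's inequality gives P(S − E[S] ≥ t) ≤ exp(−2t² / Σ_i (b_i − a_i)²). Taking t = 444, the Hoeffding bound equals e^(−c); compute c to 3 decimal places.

Σ(b_i − a_i)² = 133·1² + 142·6² = 5245.
c = 2t² / 5245 = 2·444² / 5245 = 75.1710.

75.171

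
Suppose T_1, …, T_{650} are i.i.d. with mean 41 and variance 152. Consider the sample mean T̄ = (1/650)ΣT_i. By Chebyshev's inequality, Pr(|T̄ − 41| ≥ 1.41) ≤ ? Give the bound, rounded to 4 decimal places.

0.1176

Var(T̄) = Var(T_i)/n = 152/650 = 0.23385.
Chebyshev: Pr(|T̄ − 41| ≥ 1.41) ≤ Var(T̄)/(1.41)² = 152/(650·1.41²) = 0.1176.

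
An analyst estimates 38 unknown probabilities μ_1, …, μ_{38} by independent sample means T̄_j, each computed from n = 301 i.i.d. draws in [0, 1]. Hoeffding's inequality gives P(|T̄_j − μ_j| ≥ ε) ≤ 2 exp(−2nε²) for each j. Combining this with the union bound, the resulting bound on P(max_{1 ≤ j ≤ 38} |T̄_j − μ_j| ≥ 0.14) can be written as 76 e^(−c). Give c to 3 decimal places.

11.799

Union bound over the 38 events: P(max_{1 ≤ j ≤ 38} |T̄_j − μ_j| ≥ 0.14) ≤ 38·2·exp(−2nε²) = 76 exp(−2·301·0.14²).
So c = 2·301·0.14² = 11.7992.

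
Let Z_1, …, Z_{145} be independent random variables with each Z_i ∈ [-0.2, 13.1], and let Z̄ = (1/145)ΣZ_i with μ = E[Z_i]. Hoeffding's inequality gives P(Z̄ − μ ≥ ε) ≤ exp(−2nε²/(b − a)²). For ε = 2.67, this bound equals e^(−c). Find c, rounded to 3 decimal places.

11.687

c = 2nε²/(b − a)² = 2·145·2.67² / 13.3² = 11.6874.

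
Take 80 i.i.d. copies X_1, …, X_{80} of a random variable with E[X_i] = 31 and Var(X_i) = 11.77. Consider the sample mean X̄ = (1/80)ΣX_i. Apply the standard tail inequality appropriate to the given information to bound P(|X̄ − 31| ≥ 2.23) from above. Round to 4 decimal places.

With mean and variance of each term known, Chebyshev's inequality bounds the deviation of the sum (or sample mean).
Var(X̄) = Var(X_i)/n = 11.77/80 = 0.14713.
Chebyshev: P(|X̄ − 31| ≥ 2.23) ≤ Var(X̄)/(2.23)² = 11.77/(80·2.23²) = 0.0296.

0.0296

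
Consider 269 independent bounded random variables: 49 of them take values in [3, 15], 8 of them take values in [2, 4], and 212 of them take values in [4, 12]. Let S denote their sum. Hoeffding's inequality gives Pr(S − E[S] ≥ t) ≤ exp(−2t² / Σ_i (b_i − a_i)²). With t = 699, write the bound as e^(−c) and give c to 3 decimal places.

Σ(b_i − a_i)² = 49·12² + 8·2² + 212·8² = 20656.
c = 2t² / 20656 = 2·699² / 20656 = 47.3084.

47.308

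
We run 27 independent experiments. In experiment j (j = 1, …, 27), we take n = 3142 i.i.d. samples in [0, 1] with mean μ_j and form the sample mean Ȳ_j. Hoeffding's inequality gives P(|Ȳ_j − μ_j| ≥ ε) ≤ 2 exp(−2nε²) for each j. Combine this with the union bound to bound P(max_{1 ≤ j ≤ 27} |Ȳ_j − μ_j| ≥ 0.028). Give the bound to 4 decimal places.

0.3915

Per-experiment Hoeffding bound: 2·exp(−2·3142·0.028²) = 2·exp(−4.92666) = 0.014501.
Union bound over 27 events: 27·0.014501 = 0.39154.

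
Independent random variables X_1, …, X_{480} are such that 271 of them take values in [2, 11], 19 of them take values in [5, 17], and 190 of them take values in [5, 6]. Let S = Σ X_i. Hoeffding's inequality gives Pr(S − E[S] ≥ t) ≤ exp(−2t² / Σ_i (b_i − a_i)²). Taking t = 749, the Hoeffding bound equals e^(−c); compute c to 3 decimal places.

Σ(b_i − a_i)² = 271·9² + 19·12² + 190·1² = 24877.
c = 2t² / 24877 = 2·749² / 24877 = 45.1020.

45.102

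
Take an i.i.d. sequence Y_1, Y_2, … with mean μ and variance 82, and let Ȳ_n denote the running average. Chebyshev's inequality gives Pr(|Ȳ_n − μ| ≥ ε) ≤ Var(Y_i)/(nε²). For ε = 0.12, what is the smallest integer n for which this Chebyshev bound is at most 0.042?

Require 82/(n·0.12²) ≤ 0.042, i.e. n ≥ 82/(0.042·0.12²) = 135582.011.
The smallest integer n is 135583.

135583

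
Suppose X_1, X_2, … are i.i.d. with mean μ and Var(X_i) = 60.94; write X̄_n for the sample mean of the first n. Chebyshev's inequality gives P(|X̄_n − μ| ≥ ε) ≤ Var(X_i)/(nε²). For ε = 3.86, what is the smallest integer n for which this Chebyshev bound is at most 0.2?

Require 60.94/(n·3.86²) ≤ 0.2, i.e. n ≥ 60.94/(0.2·3.86²) = 20.450.
The smallest integer n is 21.

21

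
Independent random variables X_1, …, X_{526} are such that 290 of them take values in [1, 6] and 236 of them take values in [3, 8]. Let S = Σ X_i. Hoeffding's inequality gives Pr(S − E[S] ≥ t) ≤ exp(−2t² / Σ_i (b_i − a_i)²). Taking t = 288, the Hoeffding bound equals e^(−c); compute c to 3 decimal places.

12.615

Σ(b_i − a_i)² = 290·5² + 236·5² = 13150.
c = 2t² / 13150 = 2·288² / 13150 = 12.6151.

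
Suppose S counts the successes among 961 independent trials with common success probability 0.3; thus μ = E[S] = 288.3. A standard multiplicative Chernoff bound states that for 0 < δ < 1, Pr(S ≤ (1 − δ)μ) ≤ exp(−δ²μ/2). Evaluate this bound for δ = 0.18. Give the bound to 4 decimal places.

Exponent = δ²μ/2 = 0.18²·288.3/2 = 4.6705.
Bound = exp(−4.6705) = 0.00937.

0.0094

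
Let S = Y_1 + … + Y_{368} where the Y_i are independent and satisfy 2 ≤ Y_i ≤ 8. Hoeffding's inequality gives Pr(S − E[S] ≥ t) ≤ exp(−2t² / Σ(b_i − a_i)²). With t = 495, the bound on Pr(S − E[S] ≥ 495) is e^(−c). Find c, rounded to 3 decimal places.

36.990

Σ(b_i − a_i)² = 368·(6)² = 13248.
c = 2t²/13248 = 2·495²/13248 = 36.9905.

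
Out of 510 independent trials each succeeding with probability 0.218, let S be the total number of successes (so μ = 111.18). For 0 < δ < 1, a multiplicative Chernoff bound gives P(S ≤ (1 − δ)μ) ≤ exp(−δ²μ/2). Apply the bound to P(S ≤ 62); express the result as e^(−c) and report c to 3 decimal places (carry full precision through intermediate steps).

Write 62 = (1 − δ)μ, so δ = 1 − 62/111.18 = 0.4423457…
Then the exponent is δ²μ/2 = (μ − 62)²/(2μ) = 10.877282.

10.877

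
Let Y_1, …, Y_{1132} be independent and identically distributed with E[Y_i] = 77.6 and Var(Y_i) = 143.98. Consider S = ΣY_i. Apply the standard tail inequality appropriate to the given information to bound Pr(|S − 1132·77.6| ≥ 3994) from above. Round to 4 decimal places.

With mean and variance of each term known, Chebyshev's inequality bounds the deviation of the sum (or sample mean).
Var(S) = n·Var(Y_i) = 1132·143.98 = 162985.36.
Chebyshev: Pr(|S − 1132·77.6| ≥ 3994) ≤ Var(S)/3994² = 162985.36/15952036 = 0.0102.

0.0102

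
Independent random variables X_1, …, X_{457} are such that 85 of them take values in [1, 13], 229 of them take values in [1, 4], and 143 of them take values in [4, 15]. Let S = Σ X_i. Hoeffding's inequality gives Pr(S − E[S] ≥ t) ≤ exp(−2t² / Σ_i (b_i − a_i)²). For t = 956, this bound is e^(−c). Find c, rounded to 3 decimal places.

Σ(b_i − a_i)² = 85·12² + 229·3² + 143·11² = 31604.
c = 2t² / 31604 = 2·956² / 31604 = 57.8367.

57.837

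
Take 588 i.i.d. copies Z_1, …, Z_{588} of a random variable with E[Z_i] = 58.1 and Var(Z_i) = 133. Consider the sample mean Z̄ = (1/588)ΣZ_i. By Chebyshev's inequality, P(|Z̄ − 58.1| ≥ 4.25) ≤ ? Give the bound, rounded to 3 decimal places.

Var(Z̄) = Var(Z_i)/n = 133/588 = 0.22619.
Chebyshev: P(|Z̄ − 58.1| ≥ 4.25) ≤ Var(Z̄)/(4.25)² = 133/(588·4.25²) = 0.0125.

0.013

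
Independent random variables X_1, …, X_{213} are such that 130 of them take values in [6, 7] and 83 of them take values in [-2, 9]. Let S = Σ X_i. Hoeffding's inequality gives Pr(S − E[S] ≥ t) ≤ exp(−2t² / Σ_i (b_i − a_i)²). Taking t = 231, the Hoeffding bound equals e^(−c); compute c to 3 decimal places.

Σ(b_i − a_i)² = 130·1² + 83·11² = 10173.
c = 2t² / 10173 = 2·231² / 10173 = 10.4907.

10.491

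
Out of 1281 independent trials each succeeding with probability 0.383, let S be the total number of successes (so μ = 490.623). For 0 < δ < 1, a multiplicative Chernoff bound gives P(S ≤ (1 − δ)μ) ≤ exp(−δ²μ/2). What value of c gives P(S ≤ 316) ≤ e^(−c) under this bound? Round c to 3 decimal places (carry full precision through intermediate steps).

31.076

Write 316 = (1 − δ)μ, so δ = 1 − 316/490.623 = 0.3559209…
Then the exponent is δ²μ/2 = (μ − 316)²/(2μ) = 31.075991.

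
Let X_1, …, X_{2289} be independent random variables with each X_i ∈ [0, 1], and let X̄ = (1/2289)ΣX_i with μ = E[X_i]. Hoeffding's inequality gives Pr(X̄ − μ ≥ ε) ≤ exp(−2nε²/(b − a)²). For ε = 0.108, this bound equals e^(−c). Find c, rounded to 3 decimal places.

53.398

c = 2nε²/(b − a)² = 2·2289·0.108² / 1² = 53.3978.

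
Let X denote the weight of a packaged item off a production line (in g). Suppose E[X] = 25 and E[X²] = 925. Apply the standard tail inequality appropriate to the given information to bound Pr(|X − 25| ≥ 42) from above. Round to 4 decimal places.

The first two moments determine the variance, so Chebyshev's inequality is the sharpest standard bound available.
Var(X) = E[X²] − (E[X])² = 925 − 625 = 300.
Chebyshev's inequality: Pr(|X − μ| ≥ t) ≤ Var(X)/t² = 300/1764 = 0.1701.

0.1701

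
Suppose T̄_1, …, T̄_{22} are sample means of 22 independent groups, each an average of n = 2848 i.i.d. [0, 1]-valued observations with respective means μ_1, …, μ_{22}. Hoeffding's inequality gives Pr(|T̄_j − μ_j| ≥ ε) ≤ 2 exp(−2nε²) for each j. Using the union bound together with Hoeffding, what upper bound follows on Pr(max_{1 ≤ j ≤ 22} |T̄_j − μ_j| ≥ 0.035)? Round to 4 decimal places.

0.0410

Per-experiment Hoeffding bound: 2·exp(−2·2848·0.035²) = 2·exp(−6.97760) = 0.0018651.
Union bound over 22 events: 22·0.0018651 = 0.04103.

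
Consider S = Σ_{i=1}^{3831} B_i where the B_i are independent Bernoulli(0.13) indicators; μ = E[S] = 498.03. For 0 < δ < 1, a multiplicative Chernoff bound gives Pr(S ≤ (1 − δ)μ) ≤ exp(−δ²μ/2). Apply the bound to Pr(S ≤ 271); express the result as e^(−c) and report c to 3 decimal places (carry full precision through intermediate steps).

Write 271 = (1 − δ)μ, so δ = 1 − 271/498.03 = 0.4558561…
Then the exponent is δ²μ/2 = (μ − 271)²/(2μ) = 51.746502.

51.747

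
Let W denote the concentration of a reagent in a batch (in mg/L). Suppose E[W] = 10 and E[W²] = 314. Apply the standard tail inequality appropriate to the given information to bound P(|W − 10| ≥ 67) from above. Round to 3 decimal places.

0.048

The first two moments determine the variance, so Chebyshev's inequality is the sharpest standard bound available.
Var(W) = E[W²] − (E[W])² = 314 − 100 = 214.
Chebyshev's inequality: P(|W − μ| ≥ t) ≤ Var(W)/t² = 214/4489 = 0.0477.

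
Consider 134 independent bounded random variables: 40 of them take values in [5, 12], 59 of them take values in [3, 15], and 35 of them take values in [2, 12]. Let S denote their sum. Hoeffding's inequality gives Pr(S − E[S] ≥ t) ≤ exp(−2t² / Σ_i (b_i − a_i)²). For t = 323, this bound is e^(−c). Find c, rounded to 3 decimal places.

14.951

Σ(b_i − a_i)² = 40·7² + 59·12² + 35·10² = 13956.
c = 2t² / 13956 = 2·323² / 13956 = 14.9511.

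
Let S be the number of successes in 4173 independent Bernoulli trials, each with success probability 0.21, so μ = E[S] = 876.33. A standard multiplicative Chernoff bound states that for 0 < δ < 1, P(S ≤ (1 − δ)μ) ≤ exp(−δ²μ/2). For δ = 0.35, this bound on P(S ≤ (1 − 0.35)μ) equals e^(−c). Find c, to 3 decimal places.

c = δ²μ/2 = 0.35²·876.33/2 = 53.6752.

53.675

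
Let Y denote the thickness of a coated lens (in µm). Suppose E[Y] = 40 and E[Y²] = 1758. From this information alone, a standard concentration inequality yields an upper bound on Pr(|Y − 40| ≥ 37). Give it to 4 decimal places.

0.1154

The first two moments determine the variance, so Chebyshev's inequality is the sharpest standard bound available.
Var(Y) = E[Y²] − (E[Y])² = 1758 − 1600 = 158.
Chebyshev's inequality: Pr(|Y − μ| ≥ t) ≤ Var(Y)/t² = 158/1369 = 0.1154.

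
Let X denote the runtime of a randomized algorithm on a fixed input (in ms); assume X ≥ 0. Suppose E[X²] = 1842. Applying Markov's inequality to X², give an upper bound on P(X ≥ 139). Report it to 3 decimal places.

0.095

Since X ≥ 0, the event {X ≥ 139} is the same as {X² ≥ 19321}.
Markov's inequality applied to X² gives P(X² ≥ 19321) ≤ E[X²]/19321 = 1842/19321 = 0.0953.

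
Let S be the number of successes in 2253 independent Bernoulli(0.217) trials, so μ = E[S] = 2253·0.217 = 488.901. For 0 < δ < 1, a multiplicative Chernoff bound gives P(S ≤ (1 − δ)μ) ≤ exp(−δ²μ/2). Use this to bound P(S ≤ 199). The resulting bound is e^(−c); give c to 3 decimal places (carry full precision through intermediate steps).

85.951

Write 199 = (1 − δ)μ, so δ = 1 − 199/488.901 = 0.5929646…
Then the exponent is δ²μ/2 = (μ − 199)²/(2μ) = 85.950519.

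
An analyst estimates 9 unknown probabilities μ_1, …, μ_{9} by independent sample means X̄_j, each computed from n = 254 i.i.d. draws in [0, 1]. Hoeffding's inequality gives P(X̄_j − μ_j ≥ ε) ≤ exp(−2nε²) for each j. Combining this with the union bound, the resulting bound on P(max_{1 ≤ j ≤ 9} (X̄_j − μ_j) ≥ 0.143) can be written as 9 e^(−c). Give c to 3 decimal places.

10.388

Union bound over the 9 events: P(max_{1 ≤ j ≤ 9} (X̄_j − μ_j) ≥ 0.143) ≤ 9·exp(−2nε²) = 9 exp(−2·254·0.143²).
So c = 2·254·0.143² = 10.3881.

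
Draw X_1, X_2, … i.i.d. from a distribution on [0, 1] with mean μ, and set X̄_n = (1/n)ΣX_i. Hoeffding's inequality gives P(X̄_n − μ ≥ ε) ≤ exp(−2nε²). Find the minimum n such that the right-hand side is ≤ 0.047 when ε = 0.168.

Require exp(−2nε²) ≤ 0.047, i.e. 2nε² ≥ ln(1/0.047) = 3.057608.
So n ≥ 3.057608 / (2·0.168²) = 54.167.
The smallest integer n is 55.

55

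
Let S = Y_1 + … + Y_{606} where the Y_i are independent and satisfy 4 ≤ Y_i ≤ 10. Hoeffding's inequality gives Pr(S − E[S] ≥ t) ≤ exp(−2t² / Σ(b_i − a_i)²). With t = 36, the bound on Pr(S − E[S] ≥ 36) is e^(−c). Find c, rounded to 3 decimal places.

Σ(b_i − a_i)² = 606·(6)² = 21816.
c = 2t²/21816 = 2·36²/21816 = 0.1188.

0.119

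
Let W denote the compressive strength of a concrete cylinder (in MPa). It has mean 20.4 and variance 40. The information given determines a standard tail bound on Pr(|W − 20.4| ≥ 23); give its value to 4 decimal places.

Mean and variance are known, so Chebyshev's inequality applies.
Chebyshev: Pr(|W − μ| ≥ t) ≤ Var(W)/t².
Bound = 40 / 529 = 0.0756.

0.0756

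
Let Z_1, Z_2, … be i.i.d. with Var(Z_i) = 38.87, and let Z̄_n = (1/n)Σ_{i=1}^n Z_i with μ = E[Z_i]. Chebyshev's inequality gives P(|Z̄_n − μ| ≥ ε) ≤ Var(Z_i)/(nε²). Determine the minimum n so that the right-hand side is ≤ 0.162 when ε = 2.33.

45

Require 38.87/(n·2.33²) ≤ 0.162, i.e. n ≥ 38.87/(0.162·2.33²) = 44.196.
The smallest integer n is 45.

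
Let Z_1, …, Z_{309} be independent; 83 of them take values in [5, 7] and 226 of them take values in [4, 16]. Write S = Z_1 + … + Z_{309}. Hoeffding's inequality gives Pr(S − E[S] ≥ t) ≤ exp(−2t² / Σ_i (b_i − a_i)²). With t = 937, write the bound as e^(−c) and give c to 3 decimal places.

53.411

Σ(b_i − a_i)² = 83·2² + 226·12² = 32876.
c = 2t² / 32876 = 2·937² / 32876 = 53.4109.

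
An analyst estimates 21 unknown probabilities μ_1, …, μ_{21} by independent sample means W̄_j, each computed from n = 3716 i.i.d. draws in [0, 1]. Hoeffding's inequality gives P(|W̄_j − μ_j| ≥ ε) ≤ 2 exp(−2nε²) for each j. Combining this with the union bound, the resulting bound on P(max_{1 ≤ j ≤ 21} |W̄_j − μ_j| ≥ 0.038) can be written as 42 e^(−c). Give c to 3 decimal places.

10.732

Union bound over the 21 events: P(max_{1 ≤ j ≤ 21} |W̄_j − μ_j| ≥ 0.038) ≤ 21·2·exp(−2nε²) = 42 exp(−2·3716·0.038²).
So c = 2·3716·0.038² = 10.7318.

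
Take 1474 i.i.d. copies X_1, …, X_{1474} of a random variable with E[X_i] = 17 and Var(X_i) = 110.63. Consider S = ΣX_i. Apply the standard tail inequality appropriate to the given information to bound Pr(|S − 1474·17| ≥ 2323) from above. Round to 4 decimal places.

0.0302

With mean and variance of each term known, Chebyshev's inequality bounds the deviation of the sum (or sample mean).
Var(S) = n·Var(X_i) = 1474·110.63 = 163068.62.
Chebyshev: Pr(|S − 1474·17| ≥ 2323) ≤ Var(S)/2323² = 163068.62/5396329 = 0.0302.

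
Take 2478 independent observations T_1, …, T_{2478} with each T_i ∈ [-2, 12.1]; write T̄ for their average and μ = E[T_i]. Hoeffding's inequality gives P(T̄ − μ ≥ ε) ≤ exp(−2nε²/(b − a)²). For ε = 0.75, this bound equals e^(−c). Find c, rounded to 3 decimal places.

c = 2nε²/(b − a)² = 2·2478·0.75² / 14.1² = 14.0222.

14.022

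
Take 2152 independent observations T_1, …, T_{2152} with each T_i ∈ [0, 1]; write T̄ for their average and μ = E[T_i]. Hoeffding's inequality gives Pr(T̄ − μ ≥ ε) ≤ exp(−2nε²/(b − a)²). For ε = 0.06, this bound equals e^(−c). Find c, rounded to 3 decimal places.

c = 2nε²/(b − a)² = 2·2152·0.06² / 1² = 15.4944.

15.494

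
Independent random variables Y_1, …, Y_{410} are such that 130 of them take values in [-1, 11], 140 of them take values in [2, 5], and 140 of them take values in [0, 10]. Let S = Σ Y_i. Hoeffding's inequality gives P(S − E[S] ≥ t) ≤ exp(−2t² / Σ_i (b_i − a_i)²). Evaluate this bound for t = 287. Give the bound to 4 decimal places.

0.0078

Σ(b_i − a_i)² = 130·12² + 140·3² + 140·10² = 33980.
Exponent = 2·287² / 33980 = 4.84809.
Bound = exp(−4.84809) = 0.00784.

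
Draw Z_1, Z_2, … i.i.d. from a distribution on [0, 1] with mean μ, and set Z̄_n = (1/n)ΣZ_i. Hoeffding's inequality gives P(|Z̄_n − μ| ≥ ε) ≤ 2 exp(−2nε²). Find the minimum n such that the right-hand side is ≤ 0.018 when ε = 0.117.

173

Require 2·exp(−2nε²) ≤ 0.018, i.e. 2nε² ≥ ln(2/0.018) = 4.710531.
So n ≥ 4.710531 / (2·0.117²) = 172.055.
The smallest integer n is 173.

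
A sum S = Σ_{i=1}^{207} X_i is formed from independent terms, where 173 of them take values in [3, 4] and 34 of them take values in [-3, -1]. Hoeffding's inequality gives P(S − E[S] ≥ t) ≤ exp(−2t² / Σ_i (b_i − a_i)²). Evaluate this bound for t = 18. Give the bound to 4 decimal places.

0.1228

Σ(b_i − a_i)² = 173·1² + 34·2² = 309.
Exponent = 2·18² / 309 = 2.09709.
Bound = exp(−2.09709) = 0.12281.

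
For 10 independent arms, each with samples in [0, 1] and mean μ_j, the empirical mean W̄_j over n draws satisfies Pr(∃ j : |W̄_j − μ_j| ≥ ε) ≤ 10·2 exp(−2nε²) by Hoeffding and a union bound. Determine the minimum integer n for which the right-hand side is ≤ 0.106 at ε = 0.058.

Need 2·10·exp(−2nε²) ≤ 0.106, i.e. exp(−2nε²) ≤ 0.106/20.
So 2nε² ≥ ln(20/0.106) = 5.240048.
Hence n ≥ 5.240048/(2·0.058²) = 778.842.
The smallest integer n is 779.

779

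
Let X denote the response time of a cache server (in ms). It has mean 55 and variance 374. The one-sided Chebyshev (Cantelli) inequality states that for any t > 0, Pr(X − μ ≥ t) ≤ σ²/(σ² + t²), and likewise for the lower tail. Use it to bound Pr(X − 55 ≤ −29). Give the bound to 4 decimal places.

0.3078

Here σ² = 374 and t = 29, so σ² + t² = 1215.
Cantelli's bound: 374/1215 = 0.3078.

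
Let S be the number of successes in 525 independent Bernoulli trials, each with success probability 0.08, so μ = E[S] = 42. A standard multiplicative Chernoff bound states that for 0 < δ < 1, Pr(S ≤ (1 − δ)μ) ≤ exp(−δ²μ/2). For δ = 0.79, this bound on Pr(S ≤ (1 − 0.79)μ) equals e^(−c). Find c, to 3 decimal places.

c = δ²μ/2 = 0.79²·42/2 = 13.1061.

13.106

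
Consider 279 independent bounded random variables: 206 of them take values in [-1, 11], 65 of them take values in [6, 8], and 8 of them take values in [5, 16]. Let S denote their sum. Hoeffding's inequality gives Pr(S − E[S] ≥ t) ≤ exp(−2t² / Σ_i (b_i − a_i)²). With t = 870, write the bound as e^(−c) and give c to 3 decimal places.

49.003

Σ(b_i − a_i)² = 206·12² + 65·2² + 8·11² = 30892.
c = 2t² / 30892 = 2·870² / 30892 = 49.0030.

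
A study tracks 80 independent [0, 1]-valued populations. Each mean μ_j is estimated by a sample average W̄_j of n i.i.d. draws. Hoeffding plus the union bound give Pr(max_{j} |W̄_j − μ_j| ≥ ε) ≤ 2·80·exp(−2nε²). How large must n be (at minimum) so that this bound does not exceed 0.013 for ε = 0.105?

Need 2·80·exp(−2nε²) ≤ 0.013, i.e. exp(−2nε²) ≤ 0.013/160.
So 2nε² ≥ ln(160/0.013) = 9.417980.
Hence n ≥ 9.417980/(2·0.105²) = 427.119.
The smallest integer n is 428.

428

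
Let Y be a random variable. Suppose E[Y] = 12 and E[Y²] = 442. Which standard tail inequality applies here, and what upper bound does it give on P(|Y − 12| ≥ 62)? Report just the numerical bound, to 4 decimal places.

The first two moments determine the variance, so Chebyshev's inequality is the sharpest standard bound available.
Var(Y) = E[Y²] − (E[Y])² = 442 − 144 = 298.
Chebyshev's inequality: P(|Y − μ| ≥ t) ≤ Var(Y)/t² = 298/3844 = 0.0775.

0.0775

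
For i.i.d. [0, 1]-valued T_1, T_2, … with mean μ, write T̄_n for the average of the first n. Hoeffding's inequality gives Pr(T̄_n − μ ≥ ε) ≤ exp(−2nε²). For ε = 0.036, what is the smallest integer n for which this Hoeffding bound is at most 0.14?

759

Require exp(−2nε²) ≤ 0.14, i.e. 2nε² ≥ ln(1/0.14) = 1.966113.
So n ≥ 1.966113 / (2·0.036²) = 758.531.
The smallest integer n is 759.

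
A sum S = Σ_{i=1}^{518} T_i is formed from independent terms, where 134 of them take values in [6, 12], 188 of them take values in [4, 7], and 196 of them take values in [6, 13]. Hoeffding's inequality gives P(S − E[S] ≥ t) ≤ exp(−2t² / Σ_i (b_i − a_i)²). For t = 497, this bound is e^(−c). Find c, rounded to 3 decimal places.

30.646

Σ(b_i − a_i)² = 134·6² + 188·3² + 196·7² = 16120.
c = 2t² / 16120 = 2·497² / 16120 = 30.6463.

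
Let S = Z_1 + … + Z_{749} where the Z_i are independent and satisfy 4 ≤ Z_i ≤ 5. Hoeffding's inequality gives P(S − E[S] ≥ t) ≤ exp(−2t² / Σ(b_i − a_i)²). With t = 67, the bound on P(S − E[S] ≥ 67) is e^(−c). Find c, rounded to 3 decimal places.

11.987

Σ(b_i − a_i)² = 749·(1)² = 749.
c = 2t²/749 = 2·67²/749 = 11.9866.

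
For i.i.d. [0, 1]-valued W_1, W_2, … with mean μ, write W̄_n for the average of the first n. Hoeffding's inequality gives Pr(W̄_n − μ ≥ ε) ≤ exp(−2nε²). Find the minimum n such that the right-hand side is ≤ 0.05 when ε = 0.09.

Require exp(−2nε²) ≤ 0.05, i.e. 2nε² ≥ ln(1/0.05) = 2.995732.
So n ≥ 2.995732 / (2·0.09²) = 184.922.
The smallest integer n is 185.

185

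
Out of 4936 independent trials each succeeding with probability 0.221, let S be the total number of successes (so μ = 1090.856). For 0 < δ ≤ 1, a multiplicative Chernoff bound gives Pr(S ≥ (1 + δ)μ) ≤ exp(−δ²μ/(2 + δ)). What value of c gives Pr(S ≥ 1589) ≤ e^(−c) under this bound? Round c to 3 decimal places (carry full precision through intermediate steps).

Write 1589 = (1 + δ)μ, so δ = 1589/1090.856 − 1 = 0.4566542…
Then the exponent is δ²μ/(2 + δ) = (1589 − μ)² / (μ·(2 + δ)) = 92.597306.

92.597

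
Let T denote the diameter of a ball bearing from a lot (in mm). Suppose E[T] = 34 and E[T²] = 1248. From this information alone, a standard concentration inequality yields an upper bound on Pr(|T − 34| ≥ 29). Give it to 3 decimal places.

0.109

The first two moments determine the variance, so Chebyshev's inequality is the sharpest standard bound available.
Var(T) = E[T²] − (E[T])² = 1248 − 1156 = 92.
Chebyshev's inequality: Pr(|T − μ| ≥ t) ≤ Var(T)/t² = 92/841 = 0.1094.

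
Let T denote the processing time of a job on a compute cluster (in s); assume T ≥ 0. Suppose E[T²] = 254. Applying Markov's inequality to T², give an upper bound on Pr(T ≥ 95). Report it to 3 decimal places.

Since T ≥ 0, the event {T ≥ 95} is the same as {T² ≥ 9025}.
Markov's inequality applied to T² gives Pr(T² ≥ 9025) ≤ E[T²]/9025 = 254/9025 = 0.0281.

0.028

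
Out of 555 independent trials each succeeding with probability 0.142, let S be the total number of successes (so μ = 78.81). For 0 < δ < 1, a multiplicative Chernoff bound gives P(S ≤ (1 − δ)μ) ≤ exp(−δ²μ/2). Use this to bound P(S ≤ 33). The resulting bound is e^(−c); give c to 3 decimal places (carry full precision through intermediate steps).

Write 33 = (1 − δ)μ, so δ = 1 − 33/78.81 = 0.5812714…
Then the exponent is δ²μ/2 = (μ − 33)²/(2μ) = 13.314022.

13.314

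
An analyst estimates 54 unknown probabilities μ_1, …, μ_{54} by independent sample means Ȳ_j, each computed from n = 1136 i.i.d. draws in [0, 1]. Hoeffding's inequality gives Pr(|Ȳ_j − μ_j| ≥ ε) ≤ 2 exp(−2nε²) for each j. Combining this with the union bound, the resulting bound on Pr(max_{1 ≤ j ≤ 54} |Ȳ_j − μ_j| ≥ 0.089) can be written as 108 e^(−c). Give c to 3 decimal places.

Union bound over the 54 events: Pr(max_{1 ≤ j ≤ 54} |Ȳ_j − μ_j| ≥ 0.089) ≤ 54·2·exp(−2nε²) = 108 exp(−2·1136·0.089²).
So c = 2·1136·0.089² = 17.9965.

17.997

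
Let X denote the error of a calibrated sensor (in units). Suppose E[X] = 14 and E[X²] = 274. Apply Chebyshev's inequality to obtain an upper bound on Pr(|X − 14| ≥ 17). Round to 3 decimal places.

0.270

Var(X) = E[X²] − (E[X])² = 274 − 196 = 78.
Chebyshev's inequality: Pr(|X − μ| ≥ t) ≤ Var(X)/t² = 78/289 = 0.2699.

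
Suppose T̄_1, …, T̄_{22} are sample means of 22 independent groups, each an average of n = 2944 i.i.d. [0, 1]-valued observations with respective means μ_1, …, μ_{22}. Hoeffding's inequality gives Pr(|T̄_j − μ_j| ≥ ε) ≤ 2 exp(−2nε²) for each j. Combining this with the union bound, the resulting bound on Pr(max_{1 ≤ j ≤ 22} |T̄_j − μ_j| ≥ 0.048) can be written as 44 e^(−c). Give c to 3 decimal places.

13.566

Union bound over the 22 events: Pr(max_{1 ≤ j ≤ 22} |T̄_j − μ_j| ≥ 0.048) ≤ 22·2·exp(−2nε²) = 44 exp(−2·2944·0.048²).
So c = 2·2944·0.048² = 13.5660.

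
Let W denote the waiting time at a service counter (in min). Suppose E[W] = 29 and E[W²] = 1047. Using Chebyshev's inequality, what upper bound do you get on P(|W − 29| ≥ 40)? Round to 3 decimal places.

0.129

Var(W) = E[W²] − (E[W])² = 1047 − 841 = 206.
Chebyshev's inequality: P(|W − μ| ≥ t) ≤ Var(W)/t² = 206/1600 = 0.1288.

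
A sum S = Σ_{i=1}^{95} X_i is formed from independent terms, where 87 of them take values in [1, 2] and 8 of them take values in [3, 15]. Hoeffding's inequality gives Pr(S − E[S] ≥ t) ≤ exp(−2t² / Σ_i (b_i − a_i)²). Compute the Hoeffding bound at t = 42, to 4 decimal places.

Σ(b_i − a_i)² = 87·1² + 8·12² = 1239.
Exponent = 2·42² / 1239 = 2.84746.
Bound = exp(−2.84746) = 0.05799.

0.0580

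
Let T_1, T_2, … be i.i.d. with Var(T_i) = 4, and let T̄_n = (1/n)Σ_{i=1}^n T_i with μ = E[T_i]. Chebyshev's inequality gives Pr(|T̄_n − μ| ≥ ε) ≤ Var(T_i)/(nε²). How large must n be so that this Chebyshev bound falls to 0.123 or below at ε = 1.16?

Require 4/(n·1.16²) ≤ 0.123, i.e. n ≥ 4/(0.123·1.16²) = 24.168.
The smallest integer n is 25.

25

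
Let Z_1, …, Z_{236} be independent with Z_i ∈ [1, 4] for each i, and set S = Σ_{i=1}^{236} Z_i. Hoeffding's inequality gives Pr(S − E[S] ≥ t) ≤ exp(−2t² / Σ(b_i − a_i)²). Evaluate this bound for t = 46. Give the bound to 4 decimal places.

Σ(b_i − a_i)² = 236·(3)² = 2124.
Exponent = 2·46²/2124 = 1.9925.
Bound = exp(−1.9925) = 0.13636.

0.1364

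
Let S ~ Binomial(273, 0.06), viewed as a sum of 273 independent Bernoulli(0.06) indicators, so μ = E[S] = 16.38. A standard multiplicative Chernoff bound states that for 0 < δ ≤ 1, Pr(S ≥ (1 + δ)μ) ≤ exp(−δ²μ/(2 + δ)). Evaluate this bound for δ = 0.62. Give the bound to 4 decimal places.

Exponent = δ²μ/(2 + δ) = 0.62²·16.38/2.62 = 2.4032.
Bound = exp(−2.4032) = 0.09043.

0.0904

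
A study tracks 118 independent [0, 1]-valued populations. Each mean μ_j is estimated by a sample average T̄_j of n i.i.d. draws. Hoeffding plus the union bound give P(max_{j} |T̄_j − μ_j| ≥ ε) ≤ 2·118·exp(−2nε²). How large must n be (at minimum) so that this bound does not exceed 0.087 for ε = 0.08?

Need 2·118·exp(−2nε²) ≤ 0.087, i.e. exp(−2nε²) ≤ 0.087/236.
So 2nε² ≥ ln(236/0.087) = 7.905679.
Hence n ≥ 7.905679/(2·0.08²) = 617.631.
The smallest integer n is 618.

618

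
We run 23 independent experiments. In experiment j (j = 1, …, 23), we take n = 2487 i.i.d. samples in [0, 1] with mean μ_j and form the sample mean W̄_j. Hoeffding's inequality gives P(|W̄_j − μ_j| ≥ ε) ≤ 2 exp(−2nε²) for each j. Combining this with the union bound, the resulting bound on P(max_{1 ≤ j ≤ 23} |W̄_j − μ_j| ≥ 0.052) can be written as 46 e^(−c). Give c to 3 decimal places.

13.450

Union bound over the 23 events: P(max_{1 ≤ j ≤ 23} |W̄_j − μ_j| ≥ 0.052) ≤ 23·2·exp(−2nε²) = 46 exp(−2·2487·0.052²).
So c = 2·2487·0.052² = 13.4497.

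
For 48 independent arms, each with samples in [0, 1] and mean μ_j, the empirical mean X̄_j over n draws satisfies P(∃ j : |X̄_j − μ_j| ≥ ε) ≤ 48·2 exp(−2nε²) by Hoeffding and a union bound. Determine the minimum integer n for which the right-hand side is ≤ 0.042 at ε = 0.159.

Need 2·48·exp(−2nε²) ≤ 0.042, i.e. exp(−2nε²) ≤ 0.042/96.
So 2nε² ≥ ln(96/0.042) = 7.734434.
Hence n ≥ 7.734434/(2·0.159²) = 152.969.
The smallest integer n is 153.

153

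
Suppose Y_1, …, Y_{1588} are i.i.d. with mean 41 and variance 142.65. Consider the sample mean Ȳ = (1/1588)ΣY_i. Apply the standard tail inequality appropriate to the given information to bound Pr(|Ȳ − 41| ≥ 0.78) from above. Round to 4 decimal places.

With mean and variance of each term known, Chebyshev's inequality bounds the deviation of the sum (or sample mean).
Var(Ȳ) = Var(Y_i)/n = 142.65/1588 = 0.08983.
Chebyshev: Pr(|Ȳ − 41| ≥ 0.78) ≤ Var(Ȳ)/(0.78)² = 142.65/(1588·0.78²) = 0.1476.

0.1476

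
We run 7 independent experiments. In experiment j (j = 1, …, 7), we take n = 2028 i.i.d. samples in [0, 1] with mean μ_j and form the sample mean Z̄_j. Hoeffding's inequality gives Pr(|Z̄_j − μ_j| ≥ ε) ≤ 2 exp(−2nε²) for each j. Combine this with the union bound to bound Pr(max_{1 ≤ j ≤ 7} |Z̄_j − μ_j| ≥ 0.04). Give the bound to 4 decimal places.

0.0213

Per-experiment Hoeffding bound: 2·exp(−2·2028·0.04²) = 2·exp(−6.48960) = 0.0030383.
Union bound over 7 events: 7·0.0030383 = 0.02127.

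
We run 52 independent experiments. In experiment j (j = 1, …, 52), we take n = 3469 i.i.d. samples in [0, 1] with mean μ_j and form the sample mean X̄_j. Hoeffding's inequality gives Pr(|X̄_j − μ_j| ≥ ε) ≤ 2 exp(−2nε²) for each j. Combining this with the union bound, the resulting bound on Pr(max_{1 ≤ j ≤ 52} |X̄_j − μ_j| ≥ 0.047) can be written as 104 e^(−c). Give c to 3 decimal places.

15.326

Union bound over the 52 events: Pr(max_{1 ≤ j ≤ 52} |X̄_j − μ_j| ≥ 0.047) ≤ 52·2·exp(−2nε²) = 104 exp(−2·3469·0.047²).
So c = 2·3469·0.047² = 15.3260.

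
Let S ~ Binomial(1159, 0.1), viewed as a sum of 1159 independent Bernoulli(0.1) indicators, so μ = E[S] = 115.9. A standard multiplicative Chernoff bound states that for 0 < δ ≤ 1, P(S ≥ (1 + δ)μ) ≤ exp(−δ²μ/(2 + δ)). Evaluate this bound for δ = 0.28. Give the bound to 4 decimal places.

Exponent = δ²μ/(2 + δ) = 0.28²·115.9/2.28 = 3.9853.
Bound = exp(−3.9853) = 0.01859.

0.0186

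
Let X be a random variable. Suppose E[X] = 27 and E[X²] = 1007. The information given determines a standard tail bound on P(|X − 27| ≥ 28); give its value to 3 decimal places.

The first two moments determine the variance, so Chebyshev's inequality is the sharpest standard bound available.
Var(X) = E[X²] − (E[X])² = 1007 − 729 = 278.
Chebyshev's inequality: P(|X − μ| ≥ t) ≤ Var(X)/t² = 278/784 = 0.3546.

0.355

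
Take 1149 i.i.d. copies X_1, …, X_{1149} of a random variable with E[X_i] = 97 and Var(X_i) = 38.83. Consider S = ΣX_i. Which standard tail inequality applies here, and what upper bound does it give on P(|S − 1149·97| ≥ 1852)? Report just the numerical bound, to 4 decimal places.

0.0130

With mean and variance of each term known, Chebyshev's inequality bounds the deviation of the sum (or sample mean).
Var(S) = n·Var(X_i) = 1149·38.83 = 44615.67.
Chebyshev: P(|S − 1149·97| ≥ 1852) ≤ Var(S)/1852² = 44615.67/3429904 = 0.0130.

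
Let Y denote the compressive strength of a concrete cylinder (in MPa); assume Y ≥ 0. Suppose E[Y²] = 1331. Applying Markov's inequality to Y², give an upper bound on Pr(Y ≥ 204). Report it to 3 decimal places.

Since Y ≥ 0, the event {Y ≥ 204} is the same as {Y² ≥ 41616}.
Markov's inequality applied to Y² gives Pr(Y² ≥ 41616) ≤ E[Y²]/41616 = 1331/41616 = 0.0320.

0.032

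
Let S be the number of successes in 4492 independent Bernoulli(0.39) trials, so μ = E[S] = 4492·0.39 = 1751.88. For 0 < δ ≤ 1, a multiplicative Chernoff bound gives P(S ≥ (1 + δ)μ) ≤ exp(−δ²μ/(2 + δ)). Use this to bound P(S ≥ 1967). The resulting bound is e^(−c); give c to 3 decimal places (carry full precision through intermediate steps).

Write 1967 = (1 + δ)μ, so δ = 1967/1751.88 − 1 = 0.1227938…
Then the exponent is δ²μ/(2 + δ) = (1967 − μ)² / (μ·(2 + δ)) = 12.443697.

12.444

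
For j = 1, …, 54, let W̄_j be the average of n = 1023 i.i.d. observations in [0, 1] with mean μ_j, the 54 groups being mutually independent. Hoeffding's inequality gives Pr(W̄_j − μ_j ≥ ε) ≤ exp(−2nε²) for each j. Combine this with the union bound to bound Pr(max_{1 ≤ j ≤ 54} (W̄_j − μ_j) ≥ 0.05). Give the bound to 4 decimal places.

Per-experiment Hoeffding bound: exp(−2·1023·0.05²) = exp(−5.11500) = 0.006006.
Union bound over 54 events: 54·0.006006 = 0.32432.

0.3243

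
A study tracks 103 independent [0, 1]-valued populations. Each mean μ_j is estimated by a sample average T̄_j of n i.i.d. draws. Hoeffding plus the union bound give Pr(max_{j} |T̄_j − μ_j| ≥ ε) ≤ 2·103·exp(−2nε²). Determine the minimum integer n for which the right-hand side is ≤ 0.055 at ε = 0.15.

Need 2·103·exp(−2nε²) ≤ 0.055, i.e. exp(−2nε²) ≤ 0.055/206.
So 2nε² ≥ ln(206/0.055) = 8.228298.
Hence n ≥ 8.228298/(2·0.15²) = 182.851.
The smallest integer n is 183.

183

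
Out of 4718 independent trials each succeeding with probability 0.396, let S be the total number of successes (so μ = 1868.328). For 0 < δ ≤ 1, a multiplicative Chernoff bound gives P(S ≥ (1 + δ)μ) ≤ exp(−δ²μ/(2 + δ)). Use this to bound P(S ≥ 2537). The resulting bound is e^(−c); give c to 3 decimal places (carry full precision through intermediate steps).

101.496

Write 2537 = (1 + δ)μ, so δ = 2537/1868.328 − 1 = 0.3578986…
Then the exponent is δ²μ/(2 + δ) = (2537 − μ)² / (μ·(2 + δ)) = 101.495790.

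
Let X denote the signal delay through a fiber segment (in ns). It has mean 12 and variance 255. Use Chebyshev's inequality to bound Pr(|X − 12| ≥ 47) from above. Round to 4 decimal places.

Chebyshev: Pr(|X − μ| ≥ t) ≤ Var(X)/t².
Bound = 255 / 2209 = 0.1154.

0.1154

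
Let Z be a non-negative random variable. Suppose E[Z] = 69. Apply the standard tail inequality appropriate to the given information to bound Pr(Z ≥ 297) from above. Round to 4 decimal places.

Only the mean of a non-negative variable is known, so Markov's inequality is the applicable tail bound.
Markov's inequality: for a non-negative random variable, Pr(Z ≥ a) ≤ E[Z]/a.
Here E[Z] = 69 and a = 297, so the bound is 69/297 = 0.2323.

0.2323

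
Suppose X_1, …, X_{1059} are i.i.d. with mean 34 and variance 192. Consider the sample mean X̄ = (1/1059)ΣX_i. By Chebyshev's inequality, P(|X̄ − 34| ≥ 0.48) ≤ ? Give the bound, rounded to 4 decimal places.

0.7869

Var(X̄) = Var(X_i)/n = 192/1059 = 0.1813.
Chebyshev: P(|X̄ − 34| ≥ 0.48) ≤ Var(X̄)/(0.48)² = 192/(1059·0.48²) = 0.7869.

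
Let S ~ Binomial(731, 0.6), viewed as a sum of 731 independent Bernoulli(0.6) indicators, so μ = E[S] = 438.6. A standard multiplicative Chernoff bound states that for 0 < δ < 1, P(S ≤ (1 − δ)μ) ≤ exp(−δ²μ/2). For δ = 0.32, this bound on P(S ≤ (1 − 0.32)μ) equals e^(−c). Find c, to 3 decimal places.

c = δ²μ/2 = 0.32²·438.6/2 = 22.4563.

22.456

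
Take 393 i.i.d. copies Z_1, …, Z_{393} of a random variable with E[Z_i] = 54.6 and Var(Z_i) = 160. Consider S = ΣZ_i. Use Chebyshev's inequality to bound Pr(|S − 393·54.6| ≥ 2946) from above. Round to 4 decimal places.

0.0072

Var(S) = n·Var(Z_i) = 393·160 = 62880.
Chebyshev: Pr(|S − 393·54.6| ≥ 2946) ≤ Var(S)/2946² = 62880/8678916 = 0.0072.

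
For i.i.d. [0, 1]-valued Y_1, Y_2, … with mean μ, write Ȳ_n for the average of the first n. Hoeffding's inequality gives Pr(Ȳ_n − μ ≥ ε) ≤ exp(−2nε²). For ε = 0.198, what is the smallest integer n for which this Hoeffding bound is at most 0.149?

25

Require exp(−2nε²) ≤ 0.149, i.e. 2nε² ≥ ln(1/0.149) = 1.903809.
So n ≥ 1.903809 / (2·0.198²) = 24.281.
The smallest integer n is 25.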